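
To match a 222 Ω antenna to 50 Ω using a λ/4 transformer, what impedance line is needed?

Z_qwt = √(Z_0·R_L) = √(50 × 222) = √11100

Z_qwt ≈ 105 Ω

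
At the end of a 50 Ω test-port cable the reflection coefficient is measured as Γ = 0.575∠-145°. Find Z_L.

Z_L ≈ 14.7 − j14.5 Ω

Z_L = Z_0·(1 + Γ)/(1 − Γ) = 50·(0.529 − j0.33)/(1.47 + j0.33)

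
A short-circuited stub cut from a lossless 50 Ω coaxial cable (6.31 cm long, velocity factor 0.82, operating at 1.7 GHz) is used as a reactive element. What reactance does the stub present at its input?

X_in ≈ -21.2 Ω (capacitive)

λ = v/f = 0.82·c / 1.7 GHz = 0.145 m
βl = 2π·l/λ = 2π × 0.436 = 157°
tan(βl) = -0.425
For a short-circuited stub, Z_in = jZ_0·tan(βl)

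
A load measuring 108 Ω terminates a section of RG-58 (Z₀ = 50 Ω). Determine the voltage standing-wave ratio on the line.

VSWR ≈ 2.16

For a purely resistive load, VSWR = R_L/Z_0 or Z_0/R_L (whichever > 1) = 108/50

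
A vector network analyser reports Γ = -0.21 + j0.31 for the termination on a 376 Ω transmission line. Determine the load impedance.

Z_L = Z_0·(1 + Γ)/(1 − Γ) = 376·(0.79 + j0.31)/(1.21 − j0.31)

Z_L ≈ 207 + j149 Ω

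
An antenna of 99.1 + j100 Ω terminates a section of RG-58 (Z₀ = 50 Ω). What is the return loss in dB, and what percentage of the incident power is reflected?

RL ≈ 4.14 dB; 38.5% of incident power reflected

Γ = (49.1 + j100)/(149.1 + j100), |Γ| = 0.621
RL = −20·log₁₀(0.621) = 4.14 dB
P_refl/P_inc = |Γ|² = 0.385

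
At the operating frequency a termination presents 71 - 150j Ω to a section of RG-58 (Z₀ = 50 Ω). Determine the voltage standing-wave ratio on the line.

Γ = (Z_L − Z_0)/(Z_L + Z_0) = (21 − j150)/(121 − j150)
|Γ| = 151/193 = 0.786
VSWR = (1 + |Γ|)/(1 − |Γ|) = 1.79/0.214

VSWR ≈ 8.34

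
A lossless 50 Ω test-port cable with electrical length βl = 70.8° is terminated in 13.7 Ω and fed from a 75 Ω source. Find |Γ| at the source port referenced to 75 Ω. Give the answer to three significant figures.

tan(βl) = 2.87
Z_in = Z_0·(Z_L + jZ_0·tanβl)/(Z_0 + jZ_L·tanβl) = 78.2 + j82 Ω
Γ_s = (Z_in − Z_s)/(Z_in + Z_s) = (3.24 + j82)/(153 + j82), |Γ_s| = 0.472

|Γ| ≈ 0.472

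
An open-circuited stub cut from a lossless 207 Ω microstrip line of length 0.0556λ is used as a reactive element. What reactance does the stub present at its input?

X_in ≈ -568 Ω (capacitive)

βl = 2π × 0.0556 = 20°
tan(βl) = 0.364
For an open-circuited stub, Z_in = −jZ_0·cot(βl) = −jZ_0/tan(βl)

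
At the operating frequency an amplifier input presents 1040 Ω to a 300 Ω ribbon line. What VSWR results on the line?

VSWR ≈ 3.47

For a purely resistive load, VSWR = R_L/Z_0 or Z_0/R_L (whichever > 1) = 1040/300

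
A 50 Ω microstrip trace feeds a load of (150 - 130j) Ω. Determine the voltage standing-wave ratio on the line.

Γ = (Z_L − Z_0)/(Z_L + Z_0) = (100 − j130)/(200 − j130)
|Γ| = 164/239 = 0.688
VSWR = (1 + |Γ|)/(1 − |Γ|) = 1.69/0.312

VSWR ≈ 5.4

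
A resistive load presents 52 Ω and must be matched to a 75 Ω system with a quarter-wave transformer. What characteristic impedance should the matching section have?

Z_qwt ≈ 62.4 Ω

Z_qwt = √(Z_0·R_L) = √(75 × 52) = √3900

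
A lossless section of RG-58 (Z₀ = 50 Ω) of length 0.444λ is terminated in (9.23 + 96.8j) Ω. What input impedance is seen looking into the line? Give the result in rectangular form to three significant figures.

Z_in ≈ 3.57 + j46 Ω

βl = 2π × 0.444 = 160°
tan(βl) = tan(160°) = -0.367
Z_in = Z_0·(Z_L + jZ_0·tanβl)/(Z_0 + jZ_L·tanβl)
     = 50·(9.23 + j78.4)/(85.5 − j3.39)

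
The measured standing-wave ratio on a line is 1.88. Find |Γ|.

|Γ| = (S − 1)/(S + 1) = (1.88 − 1)/(1.88 + 1) = 0.88/2.88

|Γ| ≈ 0.306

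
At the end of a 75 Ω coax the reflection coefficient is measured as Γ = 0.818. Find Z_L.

Z_L = Z_0·(1 + Γ)/(1 − Γ) = 75·(1.82)/(0.182)

Z_L ≈ 749 Ω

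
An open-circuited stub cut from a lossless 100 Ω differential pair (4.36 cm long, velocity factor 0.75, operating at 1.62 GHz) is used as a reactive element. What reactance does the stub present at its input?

λ = v/f = 0.75·c / 1.62 GHz = 0.139 m
βl = 2π·l/λ = 2π × 0.314 = 113°
tan(βl) = -2.35
For an open-circuited stub, Z_in = −jZ_0·cot(βl) = −jZ_0/tan(βl)

X_in ≈ 42.5 Ω (inductive)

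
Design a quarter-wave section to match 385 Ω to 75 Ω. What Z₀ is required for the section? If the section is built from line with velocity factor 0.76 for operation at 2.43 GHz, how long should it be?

Z_qwt ≈ 170 Ω; length ≈ 2.35 cm

Z_qwt = √(Z_0·R_L) = √(75 × 385) = √28880
λ = 0.76·c/f = 0.0938 m, so l = λ/4 = 0.0235 m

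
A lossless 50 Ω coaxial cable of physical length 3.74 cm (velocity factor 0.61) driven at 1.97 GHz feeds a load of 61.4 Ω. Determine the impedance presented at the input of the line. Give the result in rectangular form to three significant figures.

Z_in ≈ 52.6 + j10.2 Ω

λ = v/f = 0.61·c / 1.97 GHz = 0.0929 m
βl = 2π·l/λ = 2π × 0.403 = 145°
tan(βl) = tan(145°) = -0.702
Z_in = Z_0·(Z_L + jZ_0·tanβl)/(Z_0 + jZ_L·tanβl)
     = 50·(61.4 − j35.1)/(50 − j43.1)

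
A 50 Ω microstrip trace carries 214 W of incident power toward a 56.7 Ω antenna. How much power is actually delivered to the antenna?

P_delivered ≈ 213 W

Γ = (56.7 − 50)/(56.7 + 50) = 0.0628
|Γ|² = 0.00394
P_refl = |Γ|²·P_inc = 0.844 W, P_del = (1 − |Γ|²)·P_inc = 213 W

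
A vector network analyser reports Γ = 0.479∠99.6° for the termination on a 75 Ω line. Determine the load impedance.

Z_L ≈ 41.6 + j51 Ω

Z_L = Z_0·(1 + Γ)/(1 − Γ) = 75·(0.92 + j0.472)/(1.08 − j0.472)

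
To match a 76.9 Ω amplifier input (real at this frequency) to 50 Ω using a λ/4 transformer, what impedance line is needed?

Z_qwt = √(Z_0·R_L) = √(50 × 76.9) = √3845

Z_qwt ≈ 62 Ω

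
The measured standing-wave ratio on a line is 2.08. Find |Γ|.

|Γ| = (S − 1)/(S + 1) = (2.08 − 1)/(2.08 + 1) = 1.08/3.08

|Γ| ≈ 0.351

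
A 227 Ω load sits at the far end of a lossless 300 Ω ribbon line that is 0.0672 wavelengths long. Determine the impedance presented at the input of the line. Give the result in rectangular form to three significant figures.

Z_in ≈ 245 + j51.6 Ω

βl = 2π × 0.0672 = 24.2°
tan(βl) = tan(24.2°) = 0.449
Z_in = Z_0·(Z_L + jZ_0·tanβl)/(Z_0 + jZ_L·tanβl)
     = 300·(227 + j135)/(300 + j102)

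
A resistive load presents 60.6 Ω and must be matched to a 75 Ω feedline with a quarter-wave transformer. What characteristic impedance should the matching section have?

Z_qwt = √(Z_0·R_L) = √(75 × 60.6) = √4545

Z_qwt ≈ 67.4 Ω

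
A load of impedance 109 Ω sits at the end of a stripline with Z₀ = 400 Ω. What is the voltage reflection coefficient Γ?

Γ = (Z_L − Z_0)/(Z_L + Z_0) = (109 − 400)/(109 + 400) = -291/509

Γ = -0.572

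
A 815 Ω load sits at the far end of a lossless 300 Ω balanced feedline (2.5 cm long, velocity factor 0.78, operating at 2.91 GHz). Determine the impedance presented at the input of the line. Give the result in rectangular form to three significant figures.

Z_in ≈ 126 + j102 Ω

λ = v/f = 0.78·c / 2.91 GHz = 0.0804 m
βl = 2π·l/λ = 2π × 0.311 = 112°
tan(βl) = tan(112°) = -2.48
Z_in = Z_0·(Z_L + jZ_0·tanβl)/(Z_0 + jZ_L·tanβl)
     = 300·(815 − j745)/(300 − j2030)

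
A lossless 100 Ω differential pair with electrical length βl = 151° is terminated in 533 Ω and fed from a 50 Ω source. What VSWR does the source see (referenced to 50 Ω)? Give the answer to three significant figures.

VSWR ≈ 8.83

tan(βl) = -0.554
Z_in = Z_0·(Z_L + jZ_0·tanβl)/(Z_0 + jZ_L·tanβl) = 71.6 + j156 Ω
Γ_s = (Z_in − Z_s)/(Z_in + Z_s) = (21.6 + j156)/(122 + j156), |Γ_s| = 0.796
VSWR = (1 + |Γ_s|)/(1 − |Γ_s|)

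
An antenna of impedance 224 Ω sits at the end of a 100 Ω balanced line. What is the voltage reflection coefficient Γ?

Γ = (Z_L − Z_0)/(Z_L + Z_0) = (224 − 100)/(224 + 100) = 124/324

Γ = 0.383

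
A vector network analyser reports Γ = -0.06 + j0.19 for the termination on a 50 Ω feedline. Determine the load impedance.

Z_L = Z_0·(1 + Γ)/(1 − Γ) = 50·(0.94 + j0.19)/(1.06 − j0.19)

Z_L ≈ 41.4 + j16.4 Ω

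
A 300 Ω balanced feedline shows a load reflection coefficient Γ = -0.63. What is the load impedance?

Z_L = Z_0·(1 + Γ)/(1 − Γ) = 300·(0.37)/(1.63)

Z_L ≈ 68.1 Ω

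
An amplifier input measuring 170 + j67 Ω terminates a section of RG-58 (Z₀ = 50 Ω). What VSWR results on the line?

Γ = (Z_L − Z_0)/(Z_L + Z_0) = (120 + j67)/(220 + j67)
|Γ| = 137/230 = 0.598
VSWR = (1 + |Γ|)/(1 − |Γ|) = 1.6/0.402

VSWR ≈ 3.97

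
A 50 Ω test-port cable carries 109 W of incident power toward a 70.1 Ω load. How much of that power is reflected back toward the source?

P_reflected ≈ 3.05 W

Γ = (70.1 − 50)/(70.1 + 50) = 0.167
|Γ|² = 0.028
P_refl = |Γ|²·P_inc = 3.05 W, P_del = (1 − |Γ|²)·P_inc = 106 W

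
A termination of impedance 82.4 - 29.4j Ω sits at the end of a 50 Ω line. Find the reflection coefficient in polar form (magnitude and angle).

Γ = (Z_L − Z_0)/(Z_L + Z_0) = (32.4 − j29.4)/(132.4 − j29.4)
|Γ| = 43.8/136 = 0.323

Γ ≈ 0.323 ∠ -29.7°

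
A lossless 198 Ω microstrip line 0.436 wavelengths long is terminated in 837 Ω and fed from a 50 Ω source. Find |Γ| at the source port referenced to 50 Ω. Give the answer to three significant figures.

|Γ| ≈ 0.871

βl = 2π × 0.436 = 157°
tan(βl) = -0.425
Z_in = Z_0·(Z_L + jZ_0·tanβl)/(Z_0 + jZ_L·tanβl) = 234 + j336 Ω
Γ_s = (Z_in − Z_s)/(Z_in + Z_s) = (184 + j336)/(284 + j336), |Γ_s| = 0.871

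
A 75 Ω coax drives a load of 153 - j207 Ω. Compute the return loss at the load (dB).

Γ = (78 − j207)/(228 − j207), |Γ| = 0.718
RL = −20·log₁₀|Γ| = −20·log₁₀(0.718)

RL ≈ 2.87 dB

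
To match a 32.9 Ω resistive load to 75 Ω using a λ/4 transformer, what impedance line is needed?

Z_qwt = √(Z_0·R_L) = √(75 × 32.9) = √2468

Z_qwt ≈ 49.7 Ω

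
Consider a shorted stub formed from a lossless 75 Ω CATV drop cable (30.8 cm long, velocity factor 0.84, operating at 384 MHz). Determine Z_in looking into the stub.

Z_in ≈ −j14.6 Ω

λ = v/f = 0.84·c / 384 MHz = 0.656 m
βl = 2π·l/λ = 2π × 0.469 = 169°
tan(βl) = -0.195
For a shorted stub, Z_in = jZ_0·tan(βl)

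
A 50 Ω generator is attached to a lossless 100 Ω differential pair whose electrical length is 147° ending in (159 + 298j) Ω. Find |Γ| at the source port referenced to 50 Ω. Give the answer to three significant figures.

|Γ| ≈ 0.801

tan(βl) = -0.649
Z_in = Z_0·(Z_L + jZ_0·tanβl)/(Z_0 + jZ_L·tanβl) = 23.3 + j87.6 Ω
Γ_s = (Z_in − Z_s)/(Z_in + Z_s) = (-26.7 + j87.6)/(73.3 + j87.6), |Γ_s| = 0.801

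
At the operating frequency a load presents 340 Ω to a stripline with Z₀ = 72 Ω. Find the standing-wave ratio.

VSWR ≈ 4.72

Γ = (340 − 72)/(340 + 72) = 0.65
VSWR = (1 + 0.65)/(1 − 0.65)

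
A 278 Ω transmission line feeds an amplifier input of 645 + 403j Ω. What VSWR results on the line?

Γ = (Z_L − Z_0)/(Z_L + Z_0) = (367 + j403)/(923 + j403)
|Γ| = 545/1010 = 0.541
VSWR = (1 + |Γ|)/(1 − |Γ|) = 1.54/0.459

VSWR ≈ 3.36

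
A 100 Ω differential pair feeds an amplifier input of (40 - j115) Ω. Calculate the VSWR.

Γ = (Z_L − Z_0)/(Z_L + Z_0) = (-60 − j115)/(140 − j115)
|Γ| = 130/181 = 0.716
VSWR = (1 + |Γ|)/(1 − |Γ|) = 1.72/0.284

VSWR ≈ 6.04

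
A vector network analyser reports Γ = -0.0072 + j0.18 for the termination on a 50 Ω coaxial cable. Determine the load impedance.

Z_L ≈ 46.2 + j17.2 Ω

Z_L = Z_0·(1 + Γ)/(1 − Γ) = 50·(0.993 + j0.18)/(1.01 − j0.18)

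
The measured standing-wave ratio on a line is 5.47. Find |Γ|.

|Γ| = (S − 1)/(S + 1) = (5.47 − 1)/(5.47 + 1) = 4.47/6.47

|Γ| ≈ 0.691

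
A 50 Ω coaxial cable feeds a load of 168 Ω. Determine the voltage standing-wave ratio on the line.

For a purely resistive load, VSWR = R_L/Z_0 or Z_0/R_L (whichever > 1) = 168/50

VSWR ≈ 3.36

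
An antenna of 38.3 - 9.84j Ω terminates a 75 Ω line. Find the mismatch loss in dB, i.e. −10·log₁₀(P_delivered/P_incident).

Γ = (-36.7 − j9.84)/(113.3 − j9.84), |Γ| = 0.334
|Γ|² = 0.112, so P_del/P_inc = 1 − |Γ|² = 0.888
ML = −10·log₁₀(1 − |Γ|²)

mismatch loss ≈ 0.514 dB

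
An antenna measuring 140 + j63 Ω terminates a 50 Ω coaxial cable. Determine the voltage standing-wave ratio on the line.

VSWR ≈ 3.43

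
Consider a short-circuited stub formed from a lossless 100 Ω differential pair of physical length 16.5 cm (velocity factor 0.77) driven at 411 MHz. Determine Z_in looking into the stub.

λ = v/f = 0.77·c / 411 MHz = 0.562 m
βl = 2π·l/λ = 2π × 0.294 = 106°
tan(βl) = -3.56
For a short-circuited stub, Z_in = jZ_0·tan(βl)

Z_in ≈ −j356 Ω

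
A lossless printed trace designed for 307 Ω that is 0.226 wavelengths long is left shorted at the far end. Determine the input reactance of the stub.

βl = 2π × 0.226 = 81.4°
tan(βl) = 6.58
For a shorted stub, Z_in = jZ_0·tan(βl)

X_in ≈ 2020 Ω (inductive)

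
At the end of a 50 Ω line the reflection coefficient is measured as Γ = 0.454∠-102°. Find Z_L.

Z_L ≈ 28.5 − j31.8 Ω

Z_L = Z_0·(1 + Γ)/(1 − Γ) = 50·(0.906 − j0.444)/(1.09 + j0.444)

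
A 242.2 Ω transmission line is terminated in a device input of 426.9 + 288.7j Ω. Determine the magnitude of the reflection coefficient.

|Γ| ≈ 0.47

Γ = (Z_L − Z_0)/(Z_L + Z_0) = (184.7 + j288.7)/(669.1 + j288.7)
|Γ| = 343/729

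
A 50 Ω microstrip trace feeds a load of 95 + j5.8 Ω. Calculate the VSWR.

VSWR ≈ 1.91

Γ = (Z_L − Z_0)/(Z_L + Z_0) = (45 + j5.8)/(145 + j5.8)
|Γ| = 45.4/145 = 0.313
VSWR = (1 + |Γ|)/(1 − |Γ|) = 1.31/0.687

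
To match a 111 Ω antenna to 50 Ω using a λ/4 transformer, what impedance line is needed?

Z_qwt ≈ 74.5 Ω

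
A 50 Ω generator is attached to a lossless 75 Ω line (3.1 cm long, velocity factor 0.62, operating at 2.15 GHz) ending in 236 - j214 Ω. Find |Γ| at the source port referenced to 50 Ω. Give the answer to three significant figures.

λ = v/f = 0.62·c / 2.15 GHz = 0.0865 m
βl = 2π·l/λ = 2π × 0.358 = 129°
tan(βl) = -1.23
Z_in = Z_0·(Z_L + jZ_0·tanβl)/(Z_0 + jZ_L·tanβl) = 27.8 + j78.8 Ω
Γ_s = (Z_in − Z_s)/(Z_in + Z_s) = (-22.2 + j78.8)/(77.8 + j78.8), |Γ_s| = 0.739

|Γ| ≈ 0.739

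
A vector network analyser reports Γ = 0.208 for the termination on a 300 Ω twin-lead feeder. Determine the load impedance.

Z_L ≈ 458 Ω

Z_L = Z_0·(1 + Γ)/(1 − Γ) = 300·(1.21)/(0.792)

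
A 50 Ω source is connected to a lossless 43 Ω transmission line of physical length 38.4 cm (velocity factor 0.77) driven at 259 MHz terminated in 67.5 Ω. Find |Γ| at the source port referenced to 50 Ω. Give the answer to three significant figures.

λ = v/f = 0.77·c / 259 MHz = 0.892 m
βl = 2π·l/λ = 2π × 0.431 = 155°
tan(βl) = -0.466
Z_in = Z_0·(Z_L + jZ_0·tanβl)/(Z_0 + jZ_L·tanβl) = 53.5 + j19.1 Ω
Γ_s = (Z_in − Z_s)/(Z_in + Z_s) = (3.5 + j19.1)/(104 + j19.1), |Γ_s| = 0.185

|Γ| ≈ 0.185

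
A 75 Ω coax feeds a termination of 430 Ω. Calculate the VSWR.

Γ = (430 − 75)/(430 + 75) = 0.703
VSWR = (1 + 0.703)/(1 − 0.703)

VSWR ≈ 5.73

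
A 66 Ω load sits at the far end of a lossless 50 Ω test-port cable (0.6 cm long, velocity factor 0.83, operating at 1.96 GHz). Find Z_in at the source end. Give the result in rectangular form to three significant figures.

λ = v/f = 0.83·c / 1.96 GHz = 0.127 m
βl = 2π·l/λ = 2π × 0.0472 = 17°
tan(βl) = tan(17°) = 0.306
Z_in = Z_0·(Z_L + jZ_0·tanβl)/(Z_0 + jZ_L·tanβl)
     = 50·(66 + j15.3)/(50 + j20.2)

Z_in ≈ 62.1 − j9.76 Ω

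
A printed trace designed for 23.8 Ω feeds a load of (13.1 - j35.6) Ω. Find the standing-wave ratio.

VSWR ≈ 6.27

Γ = (Z_L − Z_0)/(Z_L + Z_0) = (-10.7 − j35.6)/(36.9 − j35.6)
|Γ| = 37.2/51.3 = 0.725
VSWR = (1 + |Γ|)/(1 − |Γ|) = 1.72/0.275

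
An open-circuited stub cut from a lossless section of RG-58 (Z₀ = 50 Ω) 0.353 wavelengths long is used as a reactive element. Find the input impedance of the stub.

Z_in ≈ +j37.8 Ω

βl = 2π × 0.353 = 127°
tan(βl) = -1.32
For an open-circuited stub, Z_in = −jZ_0·cot(βl) = −jZ_0/tan(βl)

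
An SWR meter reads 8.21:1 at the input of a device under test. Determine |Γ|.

|Γ| = (S − 1)/(S + 1) = (8.21 − 1)/(8.21 + 1) = 7.21/9.21

|Γ| ≈ 0.783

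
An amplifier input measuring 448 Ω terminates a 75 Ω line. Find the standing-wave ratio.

For a purely resistive load, VSWR = R_L/Z_0 or Z_0/R_L (whichever > 1) = 448/75

VSWR ≈ 5.97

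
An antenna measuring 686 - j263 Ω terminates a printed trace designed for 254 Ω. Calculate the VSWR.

VSWR ≈ 3.15

Γ = (Z_L − Z_0)/(Z_L + Z_0) = (432 − j263)/(940 − j263)
|Γ| = 506/976 = 0.518
VSWR = (1 + |Γ|)/(1 − |Γ|) = 1.52/0.482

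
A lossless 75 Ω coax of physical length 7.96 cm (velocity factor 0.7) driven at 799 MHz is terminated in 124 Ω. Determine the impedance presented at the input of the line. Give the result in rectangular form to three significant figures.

λ = v/f = 0.7·c / 799 MHz = 0.263 m
βl = 2π·l/λ = 2π × 0.303 = 109°
tan(βl) = tan(109°) = -2.9
Z_in = Z_0·(Z_L + jZ_0·tanβl)/(Z_0 + jZ_L·tanβl)
     = 75·(124 − j217)/(75 − j360)

Z_in ≈ 48.6 + j15.7 Ω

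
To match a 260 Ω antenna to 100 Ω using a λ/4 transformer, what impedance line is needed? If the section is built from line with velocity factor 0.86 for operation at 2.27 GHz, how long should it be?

Z_qwt = √(Z_0·R_L) = √(100 × 260) = √26000
λ = 0.86·c/f = 0.114 m, so l = λ/4 = 0.0284 m

Z_qwt ≈ 161 Ω; length ≈ 2.84 cm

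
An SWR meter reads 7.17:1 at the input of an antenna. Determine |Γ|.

|Γ| = (S − 1)/(S + 1) = (7.17 − 1)/(7.17 + 1) = 6.17/8.17

|Γ| ≈ 0.755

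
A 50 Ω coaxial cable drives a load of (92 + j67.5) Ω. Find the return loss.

RL ≈ 5.92 dB

Γ = (42 + j67.5)/(142 + j67.5), |Γ| = 0.506
RL = −20·log₁₀|Γ| = −20·log₁₀(0.506)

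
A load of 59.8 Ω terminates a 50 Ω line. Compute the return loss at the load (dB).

RL ≈ 21 dB

Γ = (59.8 − 50)/(59.8 + 50) = 0.0893
RL = −20·log₁₀|Γ| = −20·log₁₀(0.0893)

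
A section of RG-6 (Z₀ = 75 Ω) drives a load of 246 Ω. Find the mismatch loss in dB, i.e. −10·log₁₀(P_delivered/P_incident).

mismatch loss ≈ 1.45 dB

Γ = (246 − 75)/(246 + 75) = 0.533
|Γ|² = 0.284, so P_del/P_inc = 1 − |Γ|² = 0.716
ML = −10·log₁₀(1 − |Γ|²)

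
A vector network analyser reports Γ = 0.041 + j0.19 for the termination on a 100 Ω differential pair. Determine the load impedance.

Z_L = Z_0·(1 + Γ)/(1 − Γ) = 100·(1.04 + j0.19)/(0.959 − j0.19)

Z_L ≈ 101 + j39.8 Ω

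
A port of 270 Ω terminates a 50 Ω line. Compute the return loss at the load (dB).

RL ≈ 3.25 dB

Γ = (270 − 50)/(270 + 50) = 0.688
RL = −20·log₁₀|Γ| = −20·log₁₀(0.688)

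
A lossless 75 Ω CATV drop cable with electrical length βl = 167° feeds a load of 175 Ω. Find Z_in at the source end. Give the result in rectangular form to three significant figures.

Z_in ≈ 143 + j59.6 Ω

tan(βl) = tan(167°) = -0.231
Z_in = Z_0·(Z_L + jZ_0·tanβl)/(Z_0 + jZ_L·tanβl)
     = 75·(175 − j17.3)/(75 − j40.4)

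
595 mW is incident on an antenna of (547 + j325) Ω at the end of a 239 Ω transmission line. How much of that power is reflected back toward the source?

|Γ| = |(308 + j325)/(786 + j325)| = 0.526
|Γ|² = 0.277
P_refl = |Γ|²·P_inc = 165 mW, P_del = (1 − |Γ|²)·P_inc = 430 mW

P_reflected ≈ 165 mW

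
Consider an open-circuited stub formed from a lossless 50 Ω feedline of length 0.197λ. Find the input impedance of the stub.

Z_in ≈ −j17.3 Ω

βl = 2π × 0.197 = 70.9°
tan(βl) = 2.89
For an open-circuited stub, Z_in = −jZ_0·cot(βl) = −jZ_0/tan(βl)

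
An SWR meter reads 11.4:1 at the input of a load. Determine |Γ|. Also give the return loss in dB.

|Γ| ≈ 0.839; return loss ≈ 1.53 dB

|Γ| = (S − 1)/(S + 1) = (11.4 − 1)/(11.4 + 1) = 10.4/12.4
RL = −20·log₁₀|Γ| = −20·log₁₀(0.839)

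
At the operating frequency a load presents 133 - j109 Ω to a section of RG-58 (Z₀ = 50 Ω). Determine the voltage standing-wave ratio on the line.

Γ = (Z_L − Z_0)/(Z_L + Z_0) = (83 − j109)/(183 − j109)
|Γ| = 137/213 = 0.643
VSWR = (1 + |Γ|)/(1 − |Γ|) = 1.64/0.357

VSWR ≈ 4.61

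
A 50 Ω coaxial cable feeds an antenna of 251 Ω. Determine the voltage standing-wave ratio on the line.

Γ = (251 − 50)/(251 + 50) = 0.668
VSWR = (1 + 0.668)/(1 − 0.668)

VSWR ≈ 5.02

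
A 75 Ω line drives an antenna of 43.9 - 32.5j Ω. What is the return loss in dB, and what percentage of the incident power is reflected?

RL ≈ 8.76 dB; 13.3% of incident power reflected

Γ = (-31.1 − j32.5)/(118.9 − j32.5), |Γ| = 0.365
RL = −20·log₁₀(0.365) = 8.76 dB
P_refl/P_inc = |Γ|² = 0.133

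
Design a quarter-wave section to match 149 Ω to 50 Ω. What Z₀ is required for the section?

Z_qwt = √(Z_0·R_L) = √(50 × 149) = √7450

Z_qwt ≈ 86.3 Ω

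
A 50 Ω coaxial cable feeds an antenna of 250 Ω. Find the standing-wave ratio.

Γ = (250 − 50)/(250 + 50) = 0.667
VSWR = (1 + 0.667)/(1 − 0.667)

VSWR ≈ 5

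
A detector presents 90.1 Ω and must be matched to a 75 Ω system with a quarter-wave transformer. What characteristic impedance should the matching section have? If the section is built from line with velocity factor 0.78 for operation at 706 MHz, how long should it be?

Z_qwt ≈ 82.2 Ω; length ≈ 8.29 cm

Z_qwt = √(Z_0·R_L) = √(75 × 90.1) = √6758
λ = 0.78·c/f = 0.331 m, so l = λ/4 = 0.0829 m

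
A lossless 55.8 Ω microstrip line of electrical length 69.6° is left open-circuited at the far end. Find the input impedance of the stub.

tan(βl) = 2.69
For an open-circuited stub, Z_in = −jZ_0·cot(βl) = −jZ_0/tan(βl)

Z_in ≈ −j20.8 Ω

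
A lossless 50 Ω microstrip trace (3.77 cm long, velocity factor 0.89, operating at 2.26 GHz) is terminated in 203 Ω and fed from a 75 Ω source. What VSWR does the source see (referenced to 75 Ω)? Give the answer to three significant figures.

VSWR ≈ 5.51

λ = v/f = 0.89·c / 2.26 GHz = 0.118 m
βl = 2π·l/λ = 2π × 0.319 = 115°
tan(βl) = -2.16
Z_in = Z_0·(Z_L + jZ_0·tanβl)/(Z_0 + jZ_L·tanβl) = 14.8 + j21.5 Ω
Γ_s = (Z_in − Z_s)/(Z_in + Z_s) = (-60.2 + j21.5)/(89.8 + j21.5), |Γ_s| = 0.693
VSWR = (1 + |Γ_s|)/(1 − |Γ_s|)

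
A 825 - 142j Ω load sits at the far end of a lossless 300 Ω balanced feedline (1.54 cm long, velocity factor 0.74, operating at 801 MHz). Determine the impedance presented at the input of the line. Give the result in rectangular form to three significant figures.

λ = v/f = 0.74·c / 801 MHz = 0.277 m
βl = 2π·l/λ = 2π × 0.0556 = 20°
tan(βl) = tan(20°) = 0.364
Z_in = Z_0·(Z_L + jZ_0·tanβl)/(Z_0 + jZ_L·tanβl)
     = 300·(825 − j32.8)/(352 + j300)

Z_in ≈ 393 − j364 Ω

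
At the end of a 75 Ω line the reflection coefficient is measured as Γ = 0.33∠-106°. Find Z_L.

Z_L = Z_0·(1 + Γ)/(1 − Γ) = 75·(0.909 − j0.317)/(1.09 + j0.317)

Z_L ≈ 51.8 − j36.9 Ω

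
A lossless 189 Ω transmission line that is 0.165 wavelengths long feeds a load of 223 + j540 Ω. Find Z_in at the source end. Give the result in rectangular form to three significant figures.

Z_in ≈ 46.1 − j200 Ω

βl = 2π × 0.165 = 59.4°
tan(βl) = tan(59.4°) = 1.69
Z_in = Z_0·(Z_L + jZ_0·tanβl)/(Z_0 + jZ_L·tanβl)
     = 189·(223 + j860)/(-724 + j377)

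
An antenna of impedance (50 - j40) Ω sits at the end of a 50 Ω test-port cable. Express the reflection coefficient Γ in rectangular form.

Γ ≈ 0.138 − j0.345

Γ = (Z_L − Z_0)/(Z_L + Z_0) = (0 − j40)/(100 − j40)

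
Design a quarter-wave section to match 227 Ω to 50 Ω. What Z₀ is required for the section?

Z_qwt ≈ 107 Ω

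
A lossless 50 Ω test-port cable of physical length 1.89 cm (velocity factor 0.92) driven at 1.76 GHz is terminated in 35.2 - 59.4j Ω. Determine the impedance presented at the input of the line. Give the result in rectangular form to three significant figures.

Z_in ≈ 13.5 − j9.94 Ω

λ = v/f = 0.92·c / 1.76 GHz = 0.157 m
βl = 2π·l/λ = 2π × 0.121 = 43.4°
tan(βl) = tan(43.4°) = 0.945
Z_in = Z_0·(Z_L + jZ_0·tanβl)/(Z_0 + jZ_L·tanβl)
     = 50·(35.2 − j12.1)/(106 + j33.3)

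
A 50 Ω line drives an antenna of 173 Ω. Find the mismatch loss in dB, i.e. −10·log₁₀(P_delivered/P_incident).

Γ = (173 − 50)/(173 + 50) = 0.552
|Γ|² = 0.304, so P_del/P_inc = 1 − |Γ|² = 0.696
ML = −10·log₁₀(1 − |Γ|²)

mismatch loss ≈ 1.58 dB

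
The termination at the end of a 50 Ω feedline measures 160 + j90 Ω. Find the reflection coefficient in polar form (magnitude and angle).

Γ ≈ 0.622 ∠ 16.1°

Γ = (Z_L − Z_0)/(Z_L + Z_0) = (110 + j90)/(210 + j90)
|Γ| = 142/228 = 0.622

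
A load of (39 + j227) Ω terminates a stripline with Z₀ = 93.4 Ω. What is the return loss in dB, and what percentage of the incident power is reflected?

Γ = (-54.4 + j227)/(132.4 + j227), |Γ| = 0.888
RL = −20·log₁₀(0.888) = 1.03 dB
P_refl/P_inc = |Γ|² = 0.789

RL ≈ 1.03 dB; 78.9% of incident power reflected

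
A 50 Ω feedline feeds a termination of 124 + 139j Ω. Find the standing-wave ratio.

Γ = (Z_L − Z_0)/(Z_L + Z_0) = (74 + j139)/(174 + j139)
|Γ| = 157/223 = 0.707
VSWR = (1 + |Γ|)/(1 − |Γ|) = 1.71/0.293

VSWR ≈ 5.83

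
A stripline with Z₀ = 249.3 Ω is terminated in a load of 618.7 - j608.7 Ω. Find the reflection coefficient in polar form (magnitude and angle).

Γ ≈ 0.672 ∠ -23.7°

Γ = (Z_L − Z_0)/(Z_L + Z_0) = (369.4 − j608.7)/(868 − j608.7)
|Γ| = 712/1060 = 0.672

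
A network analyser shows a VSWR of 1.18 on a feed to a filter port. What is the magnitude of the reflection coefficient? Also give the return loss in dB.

|Γ| ≈ 0.0826; return loss ≈ 21.7 dB

|Γ| = (S − 1)/(S + 1) = (1.18 − 1)/(1.18 + 1) = 0.18/2.18
RL = −20·log₁₀|Γ| = −20·log₁₀(0.0826)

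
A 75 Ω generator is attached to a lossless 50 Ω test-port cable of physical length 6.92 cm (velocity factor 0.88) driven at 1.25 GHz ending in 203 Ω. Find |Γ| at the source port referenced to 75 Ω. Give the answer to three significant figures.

|Γ| ≈ 0.686

λ = v/f = 0.88·c / 1.25 GHz = 0.211 m
βl = 2π·l/λ = 2π × 0.328 = 118°
tan(βl) = -1.88
Z_in = Z_0·(Z_L + jZ_0·tanβl)/(Z_0 + jZ_L·tanβl) = 15.5 + j24.5 Ω
Γ_s = (Z_in − Z_s)/(Z_in + Z_s) = (-59.5 + j24.5)/(90.5 + j24.5), |Γ_s| = 0.686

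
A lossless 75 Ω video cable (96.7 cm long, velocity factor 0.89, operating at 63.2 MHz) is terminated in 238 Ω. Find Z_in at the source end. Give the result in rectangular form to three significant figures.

Z_in ≈ 24 − j9 Ω

λ = v/f = 0.89·c / 63.2 MHz = 4.22 m
βl = 2π·l/λ = 2π × 0.229 = 82.4°
tan(βl) = tan(82.4°) = 7.5
Z_in = Z_0·(Z_L + jZ_0·tanβl)/(Z_0 + jZ_L·tanβl)
     = 75·(238 + j562)/(75 + j1780)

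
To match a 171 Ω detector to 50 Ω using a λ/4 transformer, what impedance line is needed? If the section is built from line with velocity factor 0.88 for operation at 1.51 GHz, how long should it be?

Z_qwt = √(Z_0·R_L) = √(50 × 171) = √8550
λ = 0.88·c/f = 0.175 m, so l = λ/4 = 0.0437 m

Z_qwt ≈ 92.5 Ω; length ≈ 4.37 cm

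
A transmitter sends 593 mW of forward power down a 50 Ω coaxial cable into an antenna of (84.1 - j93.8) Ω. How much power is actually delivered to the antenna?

P_delivered ≈ 372 mW

|Γ| = |(34.1 − j93.8)/(134.1 − j93.8)| = 0.61
|Γ|² = 0.372
P_refl = |Γ|²·P_inc = 221 mW, P_del = (1 − |Γ|²)·P_inc = 372 mW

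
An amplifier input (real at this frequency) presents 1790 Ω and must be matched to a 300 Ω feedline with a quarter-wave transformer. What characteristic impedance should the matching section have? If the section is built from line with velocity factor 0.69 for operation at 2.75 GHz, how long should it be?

Z_qwt = √(Z_0·R_L) = √(300 × 1790) = √537000
λ = 0.69·c/f = 0.0753 m, so l = λ/4 = 0.0188 m

Z_qwt ≈ 733 Ω; length ≈ 1.88 cm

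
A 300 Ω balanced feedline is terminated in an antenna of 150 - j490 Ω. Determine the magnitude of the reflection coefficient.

|Γ| ≈ 0.77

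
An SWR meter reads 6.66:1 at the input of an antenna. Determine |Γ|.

|Γ| ≈ 0.739

|Γ| = (S − 1)/(S + 1) = (6.66 − 1)/(6.66 + 1) = 5.66/7.66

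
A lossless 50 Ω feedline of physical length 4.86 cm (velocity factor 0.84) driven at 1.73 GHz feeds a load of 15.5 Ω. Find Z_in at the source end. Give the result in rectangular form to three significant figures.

λ = v/f = 0.84·c / 1.73 GHz = 0.146 m
βl = 2π·l/λ = 2π × 0.334 = 120°
tan(βl) = tan(120°) = -1.72
Z_in = Z_0·(Z_L + jZ_0·tanβl)/(Z_0 + jZ_L·tanβl)
     = 50·(15.5 − j86.2)/(50 − j26.7)

Z_in ≈ 47.9 − j60.6 Ω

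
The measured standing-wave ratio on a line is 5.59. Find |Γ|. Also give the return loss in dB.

|Γ| = (S − 1)/(S + 1) = (5.59 − 1)/(5.59 + 1) = 4.59/6.59
RL = −20·log₁₀|Γ| = −20·log₁₀(0.697)

|Γ| ≈ 0.697; return loss ≈ 3.14 dB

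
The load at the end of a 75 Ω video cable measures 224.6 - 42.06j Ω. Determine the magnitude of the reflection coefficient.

Γ = (Z_L − Z_0)/(Z_L + Z_0) = (149.6 − j42.06)/(299.6 − j42.06)
|Γ| = 155/303

|Γ| ≈ 0.514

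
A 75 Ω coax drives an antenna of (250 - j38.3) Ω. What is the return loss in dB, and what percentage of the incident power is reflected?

Γ = (175 − j38.3)/(325 − j38.3), |Γ| = 0.547
RL = −20·log₁₀(0.547) = 5.23 dB
P_refl/P_inc = |Γ|² = 0.3

RL ≈ 5.23 dB; 30% of incident power reflected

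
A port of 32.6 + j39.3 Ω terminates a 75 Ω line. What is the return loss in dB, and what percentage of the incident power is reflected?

RL ≈ 5.94 dB; 25.5% of incident power reflected

Γ = (-42.4 + j39.3)/(107.6 + j39.3), |Γ| = 0.505
RL = −20·log₁₀(0.505) = 5.94 dB
P_refl/P_inc = |Γ|² = 0.255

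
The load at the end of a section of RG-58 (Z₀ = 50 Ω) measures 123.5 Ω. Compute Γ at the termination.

Γ = 0.424

Γ = (Z_L − Z_0)/(Z_L + Z_0) = (123.5 − 50)/(123.5 + 50) = 73.5/173.5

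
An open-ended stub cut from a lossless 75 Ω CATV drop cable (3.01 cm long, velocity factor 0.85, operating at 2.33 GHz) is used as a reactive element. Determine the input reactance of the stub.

X_in ≈ 11.9 Ω (inductive)

λ = v/f = 0.85·c / 2.33 GHz = 0.109 m
βl = 2π·l/λ = 2π × 0.275 = 99°
tan(βl) = -6.31
For an open-ended stub, Z_in = −jZ_0·cot(βl) = −jZ_0/tan(βl)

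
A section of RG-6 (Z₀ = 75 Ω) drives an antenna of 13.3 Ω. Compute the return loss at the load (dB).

RL ≈ 3.11 dB

Γ = (13.3 − 75)/(13.3 + 75) = -0.699
RL = −20·log₁₀|Γ| = −20·log₁₀(0.699)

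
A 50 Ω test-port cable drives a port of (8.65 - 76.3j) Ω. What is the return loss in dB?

RL ≈ 0.898 dB

Γ = (-41.35 − j76.3)/(58.65 − j76.3), |Γ| = 0.902
RL = −20·log₁₀|Γ| = −20·log₁₀(0.902)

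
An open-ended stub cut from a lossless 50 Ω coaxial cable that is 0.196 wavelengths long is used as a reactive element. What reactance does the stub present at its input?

βl = 2π × 0.196 = 70.6°
tan(βl) = 2.83
For an open-ended stub, Z_in = −jZ_0·cot(βl) = −jZ_0/tan(βl)

X_in ≈ -17.6 Ω (capacitive)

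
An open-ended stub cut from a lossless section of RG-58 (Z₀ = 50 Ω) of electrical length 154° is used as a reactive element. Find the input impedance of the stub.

tan(βl) = -0.488
For an open-ended stub, Z_in = −jZ_0·cot(βl) = −jZ_0/tan(βl)

Z_in ≈ +j103 Ω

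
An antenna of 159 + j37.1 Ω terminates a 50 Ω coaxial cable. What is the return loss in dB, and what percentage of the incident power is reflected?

Γ = (109 + j37.1)/(209 + j37.1), |Γ| = 0.542
RL = −20·log₁₀(0.542) = 5.31 dB
P_refl/P_inc = |Γ|² = 0.294

RL ≈ 5.31 dB; 29.4% of incident power reflected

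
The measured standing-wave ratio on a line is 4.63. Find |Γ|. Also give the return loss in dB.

|Γ| = (S − 1)/(S + 1) = (4.63 − 1)/(4.63 + 1) = 3.63/5.63
RL = −20·log₁₀|Γ| = −20·log₁₀(0.645)

|Γ| ≈ 0.645; return loss ≈ 3.81 dB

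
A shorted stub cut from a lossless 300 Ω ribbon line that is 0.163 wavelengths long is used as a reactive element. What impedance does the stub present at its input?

βl = 2π × 0.163 = 58.7°
tan(βl) = 1.64
For a shorted stub, Z_in = jZ_0·tan(βl)

Z_in ≈ +j493 Ω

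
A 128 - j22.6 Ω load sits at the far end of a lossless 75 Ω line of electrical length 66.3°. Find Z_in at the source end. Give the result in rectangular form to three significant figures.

tan(βl) = tan(66.3°) = 2.28
Z_in = Z_0·(Z_L + jZ_0·tanβl)/(Z_0 + jZ_L·tanβl)
     = 75·(128 + j148)/(126 + j292)

Z_in ≈ 44.1 − j13.8 Ω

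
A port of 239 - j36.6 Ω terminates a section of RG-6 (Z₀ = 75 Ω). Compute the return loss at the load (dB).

RL ≈ 5.49 dB

Γ = (164 − j36.6)/(314 − j36.6), |Γ| = 0.532
RL = −20·log₁₀|Γ| = −20·log₁₀(0.532)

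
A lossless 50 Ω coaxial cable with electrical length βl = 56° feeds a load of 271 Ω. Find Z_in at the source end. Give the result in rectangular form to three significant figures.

Z_in ≈ 13.2 − j32.1 Ω

tan(βl) = tan(56°) = 1.48
Z_in = Z_0·(Z_L + jZ_0·tanβl)/(Z_0 + jZ_L·tanβl)
     = 50·(271 + j74.1)/(50 + j402)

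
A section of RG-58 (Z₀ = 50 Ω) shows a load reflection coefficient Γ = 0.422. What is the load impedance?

Z_L ≈ 123 Ω

Z_L = Z_0·(1 + Γ)/(1 − Γ) = 50·(1.42)/(0.578)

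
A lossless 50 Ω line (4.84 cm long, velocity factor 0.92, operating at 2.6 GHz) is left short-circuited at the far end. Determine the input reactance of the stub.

X_in ≈ -14.2 Ω (capacitive)

λ = v/f = 0.92·c / 2.6 GHz = 0.106 m
βl = 2π·l/λ = 2π × 0.456 = 164°
tan(βl) = -0.284
For a short-circuited stub, Z_in = jZ_0·tan(βl)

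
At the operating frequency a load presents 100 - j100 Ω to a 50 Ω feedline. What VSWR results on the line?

Γ = (Z_L − Z_0)/(Z_L + Z_0) = (50 − j100)/(150 − j100)
|Γ| = 112/180 = 0.62
VSWR = (1 + |Γ|)/(1 − |Γ|) = 1.62/0.38

VSWR ≈ 4.27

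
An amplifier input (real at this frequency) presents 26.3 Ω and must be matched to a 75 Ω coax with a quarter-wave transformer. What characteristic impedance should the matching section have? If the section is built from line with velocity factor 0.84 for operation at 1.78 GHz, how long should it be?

Z_qwt ≈ 44.4 Ω; length ≈ 3.54 cm

Z_qwt = √(Z_0·R_L) = √(75 × 26.3) = √1972
λ = 0.84·c/f = 0.142 m, so l = λ/4 = 0.0354 m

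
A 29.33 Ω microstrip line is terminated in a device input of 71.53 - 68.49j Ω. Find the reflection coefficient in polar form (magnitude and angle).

Γ ≈ 0.66 ∠ -24.2°

Γ = (Z_L − Z_0)/(Z_L + Z_0) = (42.2 − j68.49)/(100.9 − j68.49)
|Γ| = 80.4/122 = 0.66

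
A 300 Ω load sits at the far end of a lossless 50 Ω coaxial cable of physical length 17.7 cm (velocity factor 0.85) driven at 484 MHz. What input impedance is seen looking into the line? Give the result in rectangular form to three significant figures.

λ = v/f = 0.85·c / 484 MHz = 0.527 m
βl = 2π·l/λ = 2π × 0.336 = 121°
tan(βl) = tan(121°) = -1.67
Z_in = Z_0·(Z_L + jZ_0·tanβl)/(Z_0 + jZ_L·tanβl)
     = 50·(300 − j83.4)/(50 − j500)

Z_in ≈ 11.2 + j28.9 Ω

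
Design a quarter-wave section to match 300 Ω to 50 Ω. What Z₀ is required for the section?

Z_qwt = √(Z_0·R_L) = √(50 × 300) = √15000

Z_qwt ≈ 122 Ω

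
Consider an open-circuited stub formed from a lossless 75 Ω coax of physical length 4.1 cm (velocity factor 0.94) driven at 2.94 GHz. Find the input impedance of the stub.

Z_in ≈ +j153 Ω

λ = v/f = 0.94·c / 2.94 GHz = 0.0959 m
βl = 2π·l/λ = 2π × 0.427 = 154°
tan(βl) = -0.49
For an open-circuited stub, Z_in = −jZ_0·cot(βl) = −jZ_0/tan(βl)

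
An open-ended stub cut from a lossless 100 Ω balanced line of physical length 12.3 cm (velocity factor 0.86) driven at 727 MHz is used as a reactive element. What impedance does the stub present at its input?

λ = v/f = 0.86·c / 727 MHz = 0.355 m
βl = 2π·l/λ = 2π × 0.347 = 125°
tan(βl) = -1.44
For an open-ended stub, Z_in = −jZ_0·cot(βl) = −jZ_0/tan(βl)

Z_in ≈ +j69.4 Ω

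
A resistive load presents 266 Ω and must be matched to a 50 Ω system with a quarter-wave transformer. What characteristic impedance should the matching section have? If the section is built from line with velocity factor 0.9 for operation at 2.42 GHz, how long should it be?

Z_qwt = √(Z_0·R_L) = √(50 × 266) = √13300
λ = 0.9·c/f = 0.112 m, so l = λ/4 = 0.0279 m

Z_qwt ≈ 115 Ω; length ≈ 2.79 cm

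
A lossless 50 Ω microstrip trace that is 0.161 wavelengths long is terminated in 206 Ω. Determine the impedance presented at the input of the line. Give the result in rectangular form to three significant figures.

Z_in ≈ 16.5 − j28.8 Ω

βl = 2π × 0.161 = 58°
tan(βl) = tan(58°) = 1.6
Z_in = Z_0·(Z_L + jZ_0·tanβl)/(Z_0 + jZ_L·tanβl)
     = 50·(206 + j79.9)/(50 + j329)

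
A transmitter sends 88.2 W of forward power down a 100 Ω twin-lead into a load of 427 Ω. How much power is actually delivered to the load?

Γ = (427 − 100)/(427 + 100) = 0.62
|Γ|² = 0.385
P_refl = |Γ|²·P_inc = 34 W, P_del = (1 − |Γ|²)·P_inc = 54.2 W

P_delivered ≈ 54.2 W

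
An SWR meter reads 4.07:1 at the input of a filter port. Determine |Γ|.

|Γ| ≈ 0.606

|Γ| = (S − 1)/(S + 1) = (4.07 − 1)/(4.07 + 1) = 3.07/5.07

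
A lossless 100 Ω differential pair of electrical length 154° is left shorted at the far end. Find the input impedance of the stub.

Z_in ≈ −j48.8 Ω

tan(βl) = -0.488
For a shorted stub, Z_in = jZ_0·tan(βl)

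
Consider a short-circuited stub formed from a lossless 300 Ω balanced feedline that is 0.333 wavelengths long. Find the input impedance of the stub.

βl = 2π × 0.333 = 120°
tan(βl) = -1.74
For a short-circuited stub, Z_in = jZ_0·tan(βl)

Z_in ≈ −j522 Ω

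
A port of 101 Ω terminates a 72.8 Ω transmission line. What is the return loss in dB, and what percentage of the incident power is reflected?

RL ≈ 15.8 dB; 2.63% of incident power reflected

Γ = (101 − 72.8)/(101 + 72.8) = 0.162
RL = −20·log₁₀(0.162) = 15.8 dB
P_refl/P_inc = |Γ|² = 0.0263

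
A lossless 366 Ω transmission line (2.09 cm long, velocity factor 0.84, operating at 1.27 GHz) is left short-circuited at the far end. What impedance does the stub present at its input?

Z_in ≈ +j285 Ω

λ = v/f = 0.84·c / 1.27 GHz = 0.198 m
βl = 2π·l/λ = 2π × 0.105 = 37.9°
tan(βl) = 0.779
For a short-circuited stub, Z_in = jZ_0·tan(βl)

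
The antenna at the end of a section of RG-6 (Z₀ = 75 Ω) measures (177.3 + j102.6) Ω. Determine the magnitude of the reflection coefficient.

|Γ| ≈ 0.532

Γ = (Z_L − Z_0)/(Z_L + Z_0) = (102.3 + j102.6)/(252.3 + j102.6)
|Γ| = 145/272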